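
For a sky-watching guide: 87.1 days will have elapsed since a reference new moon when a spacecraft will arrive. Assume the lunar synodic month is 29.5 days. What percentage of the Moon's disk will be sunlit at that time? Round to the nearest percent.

2%

87.1/29.5 = 2.953 lunations, so 2 complete cycles and 28.10 d into the next.
The Moon has covered 28.10/29.5 of its cycle, so θ ≈ 360° × 28.10/29.5 = 342.9°.
With cos θ = 0.956, the lit fraction is (1 − 0.956)/2 ≈ 0.022, so 2%.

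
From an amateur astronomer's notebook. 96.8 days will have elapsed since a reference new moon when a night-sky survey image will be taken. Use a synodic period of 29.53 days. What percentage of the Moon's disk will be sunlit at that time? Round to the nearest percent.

Reduce mod P: 96.8 − 3×29.53 = 8.21 d into the current lunation.
Phase angle: θ = 360°·(8.21 d)/(29.53 d) = 100.1°.
Illuminated fraction = (1 − cos 100.1°)/2 = (1 − (-0.175))/2 ≈ 0.588, so 59%.

59%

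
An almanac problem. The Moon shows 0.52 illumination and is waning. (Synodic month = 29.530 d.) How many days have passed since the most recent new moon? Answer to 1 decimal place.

22.0 days

cos θ = 1 − 2f = -0.040, giving a principal value of 92.3°.
Since the Moon is past full (waning), take the reflex angle: θ = 360° − 92.3° = 267.7°.
At 360°/29.530 d per day, 267.7° corresponds to 21.96 days.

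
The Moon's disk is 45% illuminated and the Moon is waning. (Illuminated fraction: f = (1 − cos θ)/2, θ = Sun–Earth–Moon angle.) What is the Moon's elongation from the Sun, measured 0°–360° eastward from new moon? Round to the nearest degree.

Invert f = (1 − cos θ)/2 to get cos θ = 1 − 2(0.45) = 0.100, hence θ₀ = arccos 0.100 = 84.3°.
Waning ⇒ past full, so θ = 360° − 84.3° = 275.7°.

276°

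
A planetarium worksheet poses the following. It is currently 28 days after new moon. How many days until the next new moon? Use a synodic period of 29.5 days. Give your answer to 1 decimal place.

1.5 days

The next new moon completes the synodic month: 29.5 − 28 = 1.500 days.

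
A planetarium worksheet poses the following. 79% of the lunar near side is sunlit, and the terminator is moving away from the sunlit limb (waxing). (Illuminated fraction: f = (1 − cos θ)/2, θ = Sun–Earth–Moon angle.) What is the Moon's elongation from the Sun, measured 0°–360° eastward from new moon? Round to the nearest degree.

125°

cos θ = 1 − 2f = -0.580, giving a principal value of 125.5°.
Before full moon the principal value applies: θ = 125.5°.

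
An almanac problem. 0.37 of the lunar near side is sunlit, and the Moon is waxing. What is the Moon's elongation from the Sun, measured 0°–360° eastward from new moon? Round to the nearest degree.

cos θ = 1 − 2f = 0.260, giving a principal value of 74.9°.
Before full moon the principal value applies: θ = 74.9°.

75°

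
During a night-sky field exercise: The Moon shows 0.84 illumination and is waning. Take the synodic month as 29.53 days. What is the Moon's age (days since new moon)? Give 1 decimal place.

18.6 days

Invert f = (1 − cos θ)/2 to get cos θ = 1 − 2(0.84) = -0.680, hence θ₀ = arccos -0.680 = 132.8°.
A waning Moon lies in 180°–360°, so θ = 360° − 132.8° = 227.2°.
At 360°/29.53 d per day, 227.2° corresponds to 18.63 days.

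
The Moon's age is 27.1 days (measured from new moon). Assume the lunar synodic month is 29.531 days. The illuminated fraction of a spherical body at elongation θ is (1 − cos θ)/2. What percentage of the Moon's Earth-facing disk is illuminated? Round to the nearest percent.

The Moon has covered 27.1/29.531 of its cycle, so θ ≈ 360° × 27.1/29.531 = 330.4°.
With cos θ = 0.869, the lit fraction is (1 − 0.869)/2 ≈ 0.065, so 7%.

7%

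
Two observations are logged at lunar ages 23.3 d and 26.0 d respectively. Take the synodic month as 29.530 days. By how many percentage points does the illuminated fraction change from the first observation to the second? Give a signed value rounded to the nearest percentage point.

-24 pp

First observation: θ = 360°·23.3/29.530 = 284.1°, so f = 0.379.
Second observation: θ = 317.0°, f = 0.135.
Δf = 0.135 − 0.379 = -0.244, i.e. -24 pp.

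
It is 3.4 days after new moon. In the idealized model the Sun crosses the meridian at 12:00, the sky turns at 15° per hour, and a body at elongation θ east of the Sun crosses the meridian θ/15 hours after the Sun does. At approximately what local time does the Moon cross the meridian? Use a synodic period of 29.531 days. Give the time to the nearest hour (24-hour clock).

15:00

The Moon has covered 3.4/29.531 of its cycle, so θ ≈ 360° × 3.4/29.531 = 41.4°.
The Moon trails the Sun by θ/15 = 41.4/15 ≈ 2.76 hours.
12:00 + 2.76 h ≈ 14:46 → 15:00 to the nearest hour.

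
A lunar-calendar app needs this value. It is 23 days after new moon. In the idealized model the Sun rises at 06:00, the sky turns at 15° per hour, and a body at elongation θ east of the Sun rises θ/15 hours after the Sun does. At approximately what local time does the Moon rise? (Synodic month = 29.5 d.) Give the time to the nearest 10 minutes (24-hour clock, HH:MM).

00:40

Phase angle: θ = 360°·(23 d)/(29.5 d) = 280.7°.
At 15° of sky rotation per hour, 280.7° corresponds to a 18.71 h lag.
06:00 + 18.712 h ≈ 00:43 → 00:40 to the nearest ten minutes.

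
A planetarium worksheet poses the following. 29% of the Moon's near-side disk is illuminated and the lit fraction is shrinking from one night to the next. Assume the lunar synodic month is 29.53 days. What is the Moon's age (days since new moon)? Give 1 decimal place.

From f = (1 − cos θ)/2: cos θ = 1 − 2×0.29 = 0.420; arccos → 65.2°.
A waning Moon lies in 180°–360°, so θ = 360° − 65.2° = 294.8°.
That fraction of the synodic month is 294.8/360 × 29.53 d ≈ 24.18 d.

24.2 days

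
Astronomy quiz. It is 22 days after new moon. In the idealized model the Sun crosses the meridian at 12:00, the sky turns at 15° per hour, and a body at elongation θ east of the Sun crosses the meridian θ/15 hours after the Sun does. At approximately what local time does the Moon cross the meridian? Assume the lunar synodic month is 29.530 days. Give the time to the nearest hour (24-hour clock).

06:00

Phase angle: θ = 360°·(22 d)/(29.530 d) = 268.2°.
At 15° of sky rotation per hour, 268.2° corresponds to a 17.88 h lag.
12:00 + 17.88 h ≈ 05:53 → 06:00 to the nearest hour.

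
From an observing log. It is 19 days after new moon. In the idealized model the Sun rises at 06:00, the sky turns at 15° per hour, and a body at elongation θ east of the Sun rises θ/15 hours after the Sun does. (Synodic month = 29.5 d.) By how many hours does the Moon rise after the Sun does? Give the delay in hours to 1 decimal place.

Elongation θ = 360° × 19/29.5 ≈ 231.9°.
Delay after the Sun = 231.9° / (15°/h) ≈ 15.46 h.
So the Moon rises 15.46 h after the Sun.

15.5 h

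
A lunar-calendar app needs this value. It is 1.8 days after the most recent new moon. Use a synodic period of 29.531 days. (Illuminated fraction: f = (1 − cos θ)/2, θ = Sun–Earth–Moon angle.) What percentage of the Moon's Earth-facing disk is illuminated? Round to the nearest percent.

Phase angle: θ = 360°·(1.8 d)/(29.531 d) = 21.9°.
Illuminated fraction = (1 − cos 21.9°)/2 = (1 − 0.928)/2 ≈ 0.036, so 4%.

4%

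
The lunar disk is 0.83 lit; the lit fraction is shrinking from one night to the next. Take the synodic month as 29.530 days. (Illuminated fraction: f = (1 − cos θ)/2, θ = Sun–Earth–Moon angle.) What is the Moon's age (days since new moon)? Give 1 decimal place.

Invert f = (1 − cos θ)/2 to get cos θ = 1 − 2(0.83) = -0.660, hence θ₀ = arccos -0.660 = 131.3°.
A waning Moon lies in 180°–360°, so θ = 360° − 131.3° = 228.7°.
At 360°/29.530 d per day, 228.7° corresponds to 18.76 days.

18.8 days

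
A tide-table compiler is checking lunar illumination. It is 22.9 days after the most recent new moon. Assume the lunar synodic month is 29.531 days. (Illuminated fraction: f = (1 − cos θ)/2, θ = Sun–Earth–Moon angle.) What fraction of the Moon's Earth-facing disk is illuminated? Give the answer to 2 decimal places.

0.42

Phase angle: θ = 360°·(22.9 d)/(29.531 d) = 279.2°.
cos 279.2° = 0.159, so f = (1 − 0.159)/2 = 0.420.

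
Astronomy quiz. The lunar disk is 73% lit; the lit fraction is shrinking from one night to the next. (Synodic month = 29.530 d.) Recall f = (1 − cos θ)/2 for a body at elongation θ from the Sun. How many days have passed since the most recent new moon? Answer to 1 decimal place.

19.9 days

cos θ = 1 − 2f = -0.460, giving a principal value of 117.4°.
A waning Moon lies in 180°–360°, so θ = 360° − 117.4° = 242.6°.
That fraction of the synodic month is 242.6/360 × 29.530 d ≈ 19.90 d.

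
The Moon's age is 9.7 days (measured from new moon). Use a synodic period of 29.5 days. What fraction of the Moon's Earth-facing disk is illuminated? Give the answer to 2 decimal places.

Phase angle: θ = 360°·(9.7 d)/(29.5 d) = 118.4°.
cos 118.4° = (-0.475), so f = (1 − (-0.475))/2 = 0.738.

0.74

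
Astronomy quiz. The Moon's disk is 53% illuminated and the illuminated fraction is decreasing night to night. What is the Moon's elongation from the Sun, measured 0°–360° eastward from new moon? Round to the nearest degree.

cos θ = 1 − 2f = -0.060, giving a principal value of 93.4°.
Waning ⇒ past full, so θ = 360° − 93.4° = 266.6°.

267°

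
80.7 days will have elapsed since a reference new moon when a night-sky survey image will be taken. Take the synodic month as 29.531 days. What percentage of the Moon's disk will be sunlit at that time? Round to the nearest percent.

55%

Reduce mod P: 80.7 − 2×29.531 = 21.64 d into the current lunation.
Elongation θ = 360° × 21.64/29.531 ≈ 263.8°.
cos 263.8° = (-0.108), so f = (1 − (-0.108))/2 = 0.554, so 55%.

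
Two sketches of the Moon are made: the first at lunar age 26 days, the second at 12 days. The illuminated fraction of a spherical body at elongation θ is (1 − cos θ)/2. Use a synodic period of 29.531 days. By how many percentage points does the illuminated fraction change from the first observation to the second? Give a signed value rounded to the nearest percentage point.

θ₁ = 360° × 26/29.531 = 317.0°, f₁ = (1 − cos θ₁)/2 = 0.135.
θ₂ = 360° × 12/29.531 = 146.3°, f₂ = (1 − cos θ₂)/2 = 0.916.
Change = f₂ − f₁ = +0.781 → +78 percentage points.

+78 pp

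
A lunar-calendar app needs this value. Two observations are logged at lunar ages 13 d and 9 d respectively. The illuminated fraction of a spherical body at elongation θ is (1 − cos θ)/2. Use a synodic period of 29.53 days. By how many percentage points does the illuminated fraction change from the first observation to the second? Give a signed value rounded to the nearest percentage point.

-30 pp

First observation: θ = 360°·13/29.53 = 158.5°, so f = 0.965.
Second observation: θ = 109.7°, f = 0.669.
Δf = 0.669 − 0.965 = -0.296, i.e. -30 pp.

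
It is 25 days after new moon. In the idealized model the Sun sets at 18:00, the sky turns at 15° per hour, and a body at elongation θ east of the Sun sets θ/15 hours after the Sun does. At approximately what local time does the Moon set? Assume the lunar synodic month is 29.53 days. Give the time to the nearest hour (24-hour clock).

Phase angle: θ = 360°·(25 d)/(29.53 d) = 304.8°.
The Moon trails the Sun by θ/15 = 304.8/15 ≈ 20.32 hours.
18:00 + 20.32 h ≈ 14:19 → 14:00 to the nearest hour.

14:00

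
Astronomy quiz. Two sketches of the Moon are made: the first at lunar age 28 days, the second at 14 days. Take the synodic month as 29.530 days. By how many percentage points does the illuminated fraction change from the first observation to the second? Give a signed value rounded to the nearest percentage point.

θ₁ = 360° × 28/29.530 = 341.3°, f₁ = (1 − cos θ₁)/2 = 0.026.
θ₂ = 360° × 14/29.530 = 170.7°, f₂ = (1 − cos θ₂)/2 = 0.993.
Change = f₂ − f₁ = +0.967 → +97 percentage points.

+97 pp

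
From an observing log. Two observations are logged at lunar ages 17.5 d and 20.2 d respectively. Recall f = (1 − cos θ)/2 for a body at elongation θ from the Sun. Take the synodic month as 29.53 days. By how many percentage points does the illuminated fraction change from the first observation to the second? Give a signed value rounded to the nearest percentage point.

-22 percentage points

First observation: θ = 360°·17.5/29.53 = 213.3°, so f = 0.918.
Second observation: θ = 246.3°, f = 0.701.
Δf = 0.701 − 0.918 = -0.216, i.e. -22 pp.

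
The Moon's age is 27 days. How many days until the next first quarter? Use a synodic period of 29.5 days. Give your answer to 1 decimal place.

First quarter occurs at elongation 90°, i.e. at age 29.5 × 90/360 = 7.375 d.
Already past this cycle's first quarter; the next is at 7.375 + 29.5 = 36.875 d, so 36.875 − 27 = 9.875 days.

9.9 days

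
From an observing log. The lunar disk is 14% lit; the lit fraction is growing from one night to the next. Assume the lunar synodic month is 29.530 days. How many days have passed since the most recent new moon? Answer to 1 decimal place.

cos θ = 1 − 2f = 0.720, giving a principal value of 43.9°.
The Moon is waxing (0°–180°), so θ = 43.9° directly.
Age = 29.530 × 43.9°/360° ≈ 3.60 days.

3.6 days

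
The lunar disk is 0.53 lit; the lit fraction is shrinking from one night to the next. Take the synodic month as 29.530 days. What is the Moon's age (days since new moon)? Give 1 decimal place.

21.9 days

Invert f = (1 − cos θ)/2 to get cos θ = 1 − 2(0.53) = -0.060, hence θ₀ = arccos -0.060 = 93.4°.
Since the Moon is past full (waning), take the reflex angle: θ = 360° − 93.4° = 266.6°.
At 360°/29.530 d per day, 266.6° corresponds to 21.87 days.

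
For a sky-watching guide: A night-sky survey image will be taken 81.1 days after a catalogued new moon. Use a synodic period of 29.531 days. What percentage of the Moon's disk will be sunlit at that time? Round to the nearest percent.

51%

81.1 d spans 2 complete synodic months (2 × 29.531 = 59.06 d) plus 22.04 d.
The Moon has covered 22.04/29.531 of its cycle, so θ ≈ 360° × 22.04/29.531 = 268.7°.
Illuminated fraction = (1 − cos 268.7°)/2 = (1 − (-0.023))/2 ≈ 0.512, so 51%.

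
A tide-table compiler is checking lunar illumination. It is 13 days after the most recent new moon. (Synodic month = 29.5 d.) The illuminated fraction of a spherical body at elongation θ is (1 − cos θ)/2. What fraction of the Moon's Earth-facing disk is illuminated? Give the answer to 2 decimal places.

0.97

Phase angle: θ = 360°·(13 d)/(29.5 d) = 158.6°.
cos 158.6° = (-0.931), so f = (1 − (-0.931))/2 = 0.966.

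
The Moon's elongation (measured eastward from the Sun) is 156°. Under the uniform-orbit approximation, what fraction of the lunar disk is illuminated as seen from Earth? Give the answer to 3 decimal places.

Half-versine of 156°: (1 − (-0.914))/2 = 0.957.

0.957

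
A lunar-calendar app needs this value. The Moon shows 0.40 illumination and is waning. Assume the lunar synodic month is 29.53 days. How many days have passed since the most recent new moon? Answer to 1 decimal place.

23.1 days

Invert f = (1 − cos θ)/2 to get cos θ = 1 − 2(0.40) = 0.200, hence θ₀ = arccos 0.200 = 78.5°.
Waning ⇒ past full, so θ = 360° − 78.5° = 281.5°.
That fraction of the synodic month is 281.5/360 × 29.53 d ≈ 23.09 d.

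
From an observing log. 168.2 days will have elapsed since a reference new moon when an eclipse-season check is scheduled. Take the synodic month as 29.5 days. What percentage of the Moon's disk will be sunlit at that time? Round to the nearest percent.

65%

168.2 d spans 5 complete synodic months (5 × 29.5 = 147.50 d) plus 20.70 d.
The Moon has covered 20.70/29.5 of its cycle, so θ ≈ 360° × 20.70/29.5 = 252.6°.
With cos θ = (-0.299), the lit fraction is (1 − (-0.299))/2 ≈ 0.649, so 65%.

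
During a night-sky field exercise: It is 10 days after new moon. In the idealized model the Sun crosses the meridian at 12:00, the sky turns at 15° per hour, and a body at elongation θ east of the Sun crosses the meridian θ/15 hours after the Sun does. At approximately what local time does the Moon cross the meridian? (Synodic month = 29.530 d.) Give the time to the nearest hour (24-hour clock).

20:00

The Moon has covered 10/29.530 of its cycle, so θ ≈ 360° × 10/29.530 = 121.9°.
Delay after the Sun = 121.9° / (15°/h) ≈ 8.13 h.
12:00 + 8.13 h ≈ 20:08 → 20:00 to the nearest hour.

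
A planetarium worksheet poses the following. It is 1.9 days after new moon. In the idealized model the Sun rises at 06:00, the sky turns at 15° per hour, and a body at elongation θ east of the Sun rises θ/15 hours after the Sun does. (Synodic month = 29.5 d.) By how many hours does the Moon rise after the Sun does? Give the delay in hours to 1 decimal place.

The Moon has covered 1.9/29.5 of its cycle, so θ ≈ 360° × 1.9/29.5 = 23.2°.
Delay after the Sun = 23.2° / (15°/h) ≈ 1.55 h.
So the Moon rises 1.55 h after the Sun.

1.5 h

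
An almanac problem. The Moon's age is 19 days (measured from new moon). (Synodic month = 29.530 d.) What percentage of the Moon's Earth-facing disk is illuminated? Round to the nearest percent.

Phase angle: θ = 360°·(19 d)/(29.530 d) = 231.6°.
With cos θ = (-0.621), the lit fraction is (1 − (-0.621))/2 ≈ 0.810, so 81%.

81%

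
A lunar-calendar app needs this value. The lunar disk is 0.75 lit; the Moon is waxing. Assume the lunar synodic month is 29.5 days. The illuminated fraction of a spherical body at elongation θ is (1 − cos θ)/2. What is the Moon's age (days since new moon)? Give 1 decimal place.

9.8 days

cos θ = 1 − 2f = -0.500, giving a principal value of 120.0°.
Waxing ⇒ before full, so θ = 120.0°.
At 360°/29.5 d per day, 120.0° corresponds to 9.83 days.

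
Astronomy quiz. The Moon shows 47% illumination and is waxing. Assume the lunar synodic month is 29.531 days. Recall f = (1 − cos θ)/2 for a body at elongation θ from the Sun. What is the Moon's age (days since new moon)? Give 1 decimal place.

7.1 days

From f = (1 − cos θ)/2: cos θ = 1 − 2×0.47 = 0.060; arccos → 86.6°.
Before full moon the principal value applies: θ = 86.6°.
Age = 29.531 × 86.6°/360° ≈ 7.10 days.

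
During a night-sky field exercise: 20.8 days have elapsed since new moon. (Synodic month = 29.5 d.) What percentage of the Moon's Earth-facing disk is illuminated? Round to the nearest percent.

Elongation θ = 360° × 20.8/29.5 ≈ 253.8°.
Illuminated fraction = (1 − cos 253.8°)/2 = (1 − (-0.278))/2 ≈ 0.639, so 64%.

64%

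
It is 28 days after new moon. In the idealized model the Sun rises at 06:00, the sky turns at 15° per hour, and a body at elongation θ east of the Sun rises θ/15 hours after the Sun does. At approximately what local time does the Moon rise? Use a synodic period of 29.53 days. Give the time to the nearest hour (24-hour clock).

05:00

Elongation θ = 360° × 28/29.53 ≈ 341.3°.
Delay after the Sun = 341.3° / (15°/h) ≈ 22.76 h.
06:00 + 22.76 h ≈ 04:45 → 05:00 to the nearest hour.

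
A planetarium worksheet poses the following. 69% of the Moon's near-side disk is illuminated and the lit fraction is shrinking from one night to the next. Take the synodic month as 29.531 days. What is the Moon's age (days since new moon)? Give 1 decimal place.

Invert f = (1 − cos θ)/2 to get cos θ = 1 − 2(0.69) = -0.380, hence θ₀ = arccos -0.380 = 112.3°.
Since the Moon is past full (waning), take the reflex angle: θ = 360° − 112.3° = 247.7°.
That fraction of the synodic month is 247.7/360 × 29.531 d ≈ 20.32 d.

20.3 days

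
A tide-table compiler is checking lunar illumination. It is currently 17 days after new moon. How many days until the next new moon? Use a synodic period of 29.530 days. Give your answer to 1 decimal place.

One full lunation from the last new moon is 29.530 d; remaining = 29.530 − 17 = 12.530 d.

12.5 days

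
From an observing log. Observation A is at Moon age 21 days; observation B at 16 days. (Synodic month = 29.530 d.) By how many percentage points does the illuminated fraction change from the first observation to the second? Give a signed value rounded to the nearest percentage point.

θ₁ = 360° × 21/29.530 = 256.0°, f₁ = (1 − cos θ₁)/2 = 0.621.
θ₂ = 360° × 16/29.530 = 195.1°, f₂ = (1 − cos θ₂)/2 = 0.983.
Change = f₂ − f₁ = +0.362 → +36 percentage points.

+36 pp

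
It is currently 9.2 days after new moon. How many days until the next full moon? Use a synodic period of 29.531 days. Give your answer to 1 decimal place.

5.6 days

Full moon is 0.5 of the way through the cycle: age 0.5 × 29.531 = 14.765 d.
So 5.566 days remain (14.765 − 9.2).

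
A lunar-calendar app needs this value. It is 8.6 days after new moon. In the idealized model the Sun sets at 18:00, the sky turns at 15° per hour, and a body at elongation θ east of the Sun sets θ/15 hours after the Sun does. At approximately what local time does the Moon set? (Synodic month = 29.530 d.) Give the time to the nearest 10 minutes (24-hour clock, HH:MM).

Phase angle: θ = 360°·(8.6 d)/(29.530 d) = 104.8°.
Delay after the Sun = 104.8° / (15°/h) ≈ 6.99 h.
18:00 + 6.990 h ≈ 00:59 → 01:00 to the nearest ten minutes.

01:00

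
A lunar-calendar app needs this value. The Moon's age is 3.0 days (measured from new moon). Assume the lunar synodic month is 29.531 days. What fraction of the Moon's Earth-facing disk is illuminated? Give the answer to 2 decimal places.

The Moon has covered 3.0/29.531 of its cycle, so θ ≈ 360° × 3.0/29.531 = 36.6°.
Illuminated fraction = (1 − cos 36.6°)/2 = (1 − 0.803)/2 ≈ 0.098.

0.10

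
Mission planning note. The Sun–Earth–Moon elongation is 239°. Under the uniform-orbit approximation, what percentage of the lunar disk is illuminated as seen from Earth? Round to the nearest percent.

76%

f = (1 − cos 239°)/2 = (1 − (-0.515))/2 ≈ 0.758, i.e. 76%.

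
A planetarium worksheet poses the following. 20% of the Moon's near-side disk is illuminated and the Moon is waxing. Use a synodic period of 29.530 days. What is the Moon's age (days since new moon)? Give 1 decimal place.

Invert f = (1 − cos θ)/2 to get cos θ = 1 − 2(0.20) = 0.600, hence θ₀ = arccos 0.600 = 53.1°.
Before full moon the principal value applies: θ = 53.1°.
Age = 29.530 × 53.1°/360° ≈ 4.36 days.

4.4 days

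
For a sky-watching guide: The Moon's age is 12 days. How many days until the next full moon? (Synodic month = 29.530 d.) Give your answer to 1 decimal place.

Full moon occurs at elongation 180°, i.e. at age 29.530 × 180/360 = 14.765 d.
That is 14.765 − 12 = 2.765 days ahead.

2.8 days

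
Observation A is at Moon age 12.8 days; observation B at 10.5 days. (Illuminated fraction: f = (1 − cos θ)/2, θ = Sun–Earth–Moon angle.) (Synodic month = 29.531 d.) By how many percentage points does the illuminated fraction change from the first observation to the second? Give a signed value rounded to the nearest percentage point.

θ₁ = 360° × 12.8/29.531 = 156.0°, f₁ = (1 − cos θ₁)/2 = 0.957.
θ₂ = 360° × 10.5/29.531 = 128.0°, f₂ = (1 − cos θ₂)/2 = 0.808.
Change = f₂ − f₁ = -0.149 → -15 percentage points.

-15 pp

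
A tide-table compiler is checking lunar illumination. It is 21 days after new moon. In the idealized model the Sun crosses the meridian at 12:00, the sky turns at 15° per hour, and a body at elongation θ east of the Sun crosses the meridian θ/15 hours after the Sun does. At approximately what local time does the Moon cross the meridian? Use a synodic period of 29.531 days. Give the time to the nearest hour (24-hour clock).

Phase angle: θ = 360°·(21 d)/(29.531 d) = 256.0°.
The Moon trails the Sun by θ/15 = 256.0/15 ≈ 17.07 hours.
12:00 + 17.07 h ≈ 05:04 → 05:00 to the nearest hour.

05:00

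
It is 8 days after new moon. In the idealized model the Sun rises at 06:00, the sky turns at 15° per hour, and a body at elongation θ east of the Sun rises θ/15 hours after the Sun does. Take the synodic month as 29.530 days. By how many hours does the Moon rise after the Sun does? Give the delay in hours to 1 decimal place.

6.5 h

Elongation θ = 360° × 8/29.530 ≈ 97.5°.
At 15° of sky rotation per hour, 97.5° corresponds to a 6.50 h lag.
So the Moon rises 6.50 h after the Sun.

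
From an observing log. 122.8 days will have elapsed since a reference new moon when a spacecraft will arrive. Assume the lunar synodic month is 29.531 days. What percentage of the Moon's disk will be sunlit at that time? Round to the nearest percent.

23%

122.8/29.531 = 4.158 lunations, so 4 complete cycles and 4.68 d into the next.
The Moon has covered 4.68/29.531 of its cycle, so θ ≈ 360° × 4.68/29.531 = 57.0°.
cos 57.0° = 0.545, so f = (1 − 0.545)/2 = 0.228, so 23%.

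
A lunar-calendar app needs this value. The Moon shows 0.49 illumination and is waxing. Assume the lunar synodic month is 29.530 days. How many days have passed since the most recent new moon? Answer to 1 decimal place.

cos θ = 1 − 2f = 0.020, giving a principal value of 88.9°.
Before full moon the principal value applies: θ = 88.9°.
At 360°/29.530 d per day, 88.9° corresponds to 7.29 days.

7.3 days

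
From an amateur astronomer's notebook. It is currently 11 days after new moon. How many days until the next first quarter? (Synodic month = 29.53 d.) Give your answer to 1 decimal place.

First quarter is 0.25 of the way through the cycle: age 0.25 × 29.53 = 7.383 d.
This lunation's first quarter (7.383 d) has passed, so add one period: 36.913 − 11 = 25.913 days.

25.9 days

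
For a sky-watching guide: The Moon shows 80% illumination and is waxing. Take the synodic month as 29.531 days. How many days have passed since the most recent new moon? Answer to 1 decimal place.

From f = (1 − cos θ)/2: cos θ = 1 − 2×0.80 = -0.600; arccos → 126.9°.
Waxing ⇒ before full, so θ = 126.9°.
Age = 29.531 × 126.9°/360° ≈ 10.41 days.

10.4 days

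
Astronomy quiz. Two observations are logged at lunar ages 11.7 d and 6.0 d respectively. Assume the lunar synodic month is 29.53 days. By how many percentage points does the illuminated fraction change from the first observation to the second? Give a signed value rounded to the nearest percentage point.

-54 percentage points

First observation: θ = 360°·11.7/29.53 = 142.6°, so f = 0.897.
Second observation: θ = 73.1°, f = 0.355.
Δf = 0.355 − 0.897 = -0.542, i.e. -54 pp.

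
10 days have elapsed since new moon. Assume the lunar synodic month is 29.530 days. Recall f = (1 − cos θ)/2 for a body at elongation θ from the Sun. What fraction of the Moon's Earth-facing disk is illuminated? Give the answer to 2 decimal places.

Phase angle: θ = 360°·(10 d)/(29.530 d) = 121.9°.
With cos θ = (-0.529), the lit fraction is (1 − (-0.529))/2 ≈ 0.764.

0.76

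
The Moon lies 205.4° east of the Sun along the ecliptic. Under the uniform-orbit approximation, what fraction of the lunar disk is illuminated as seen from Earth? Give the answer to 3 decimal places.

cos 205.4° = (-0.903), so f = (1 − (-0.903))/2 = 0.952.

0.952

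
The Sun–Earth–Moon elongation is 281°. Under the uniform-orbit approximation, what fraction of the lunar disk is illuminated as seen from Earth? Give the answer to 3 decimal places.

0.405

f = (1 − cos 281°)/2 = (1 − 0.191)/2 ≈ 0.405.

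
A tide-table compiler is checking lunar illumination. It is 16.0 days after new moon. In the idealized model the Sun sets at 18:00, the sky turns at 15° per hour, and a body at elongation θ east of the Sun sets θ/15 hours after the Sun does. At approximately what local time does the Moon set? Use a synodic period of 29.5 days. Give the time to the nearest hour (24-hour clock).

Elongation θ = 360° × 16.0/29.5 ≈ 195.3°.
Delay after the Sun = 195.3° / (15°/h) ≈ 13.02 h.
18:00 + 13.02 h ≈ 07:01 → 07:00 to the nearest hour.

07:00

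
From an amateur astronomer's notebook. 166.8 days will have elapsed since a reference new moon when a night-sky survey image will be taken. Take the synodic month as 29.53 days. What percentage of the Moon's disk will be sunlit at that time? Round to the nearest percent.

80%

166.8/29.53 = 5.648 lunations, so 5 complete cycles and 19.15 d into the next.
Elongation θ = 360° × 19.15/29.53 ≈ 233.5°.
Illuminated fraction = (1 − cos 233.5°)/2 = (1 − (-0.595))/2 ≈ 0.798, so 80%.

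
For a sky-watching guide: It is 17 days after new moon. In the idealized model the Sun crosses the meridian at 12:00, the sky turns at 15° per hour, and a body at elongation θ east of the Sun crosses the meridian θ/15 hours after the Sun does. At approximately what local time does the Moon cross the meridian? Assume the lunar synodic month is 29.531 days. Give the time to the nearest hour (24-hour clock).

Phase angle: θ = 360°·(17 d)/(29.531 d) = 207.2°.
At 15° of sky rotation per hour, 207.2° corresponds to a 13.82 h lag.
12:00 + 13.82 h ≈ 01:49 → 02:00 to the nearest hour.

02:00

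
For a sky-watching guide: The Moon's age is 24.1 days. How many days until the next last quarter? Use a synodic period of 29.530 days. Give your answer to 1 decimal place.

Last quarter is 0.75 of the way through the cycle: age 0.75 × 29.530 = 22.148 d.
This lunation's last quarter (22.148 d) has passed, so add one period: 51.678 − 24.1 = 27.578 days.

27.6 days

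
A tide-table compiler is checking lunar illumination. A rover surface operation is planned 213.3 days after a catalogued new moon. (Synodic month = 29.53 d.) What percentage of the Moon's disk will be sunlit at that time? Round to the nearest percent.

42%

213.3 d spans 7 complete synodic months (7 × 29.53 = 206.71 d) plus 6.59 d.
Phase angle: θ = 360°·(6.59 d)/(29.53 d) = 80.3°.
Illuminated fraction = (1 − cos 80.3°)/2 = (1 − 0.168)/2 ≈ 0.416, so 42%.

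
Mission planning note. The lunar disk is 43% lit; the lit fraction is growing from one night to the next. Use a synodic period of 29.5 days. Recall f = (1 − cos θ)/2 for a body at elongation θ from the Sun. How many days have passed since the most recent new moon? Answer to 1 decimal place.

6.7 days

Invert f = (1 − cos θ)/2 to get cos θ = 1 − 2(0.43) = 0.140, hence θ₀ = arccos 0.140 = 82.0°.
Waxing ⇒ before full, so θ = 82.0°.
At 360°/29.5 d per day, 82.0° corresponds to 6.72 days.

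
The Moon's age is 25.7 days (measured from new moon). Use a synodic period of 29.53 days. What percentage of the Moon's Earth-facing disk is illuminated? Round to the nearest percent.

The Moon has covered 25.7/29.53 of its cycle, so θ ≈ 360° × 25.7/29.53 = 313.3°.
cos 313.3° = 0.686, so f = (1 − 0.686)/2 = 0.157, so 16%.

16%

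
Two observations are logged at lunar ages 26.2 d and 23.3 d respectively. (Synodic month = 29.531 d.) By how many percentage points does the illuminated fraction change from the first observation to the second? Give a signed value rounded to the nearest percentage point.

+26 percentage points

First observation: θ = 360°·26.2/29.531 = 319.4°, so f = 0.120.
Second observation: θ = 284.0°, f = 0.379.
Δf = 0.379 − 0.120 = +0.258, i.e. +26 pp.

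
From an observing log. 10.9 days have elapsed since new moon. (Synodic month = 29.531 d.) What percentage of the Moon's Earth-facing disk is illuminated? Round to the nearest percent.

The Moon has covered 10.9/29.531 of its cycle, so θ ≈ 360° × 10.9/29.531 = 132.9°.
Illuminated fraction = (1 − cos 132.9°)/2 = (1 − (-0.680))/2 ≈ 0.840, so 84%.

84%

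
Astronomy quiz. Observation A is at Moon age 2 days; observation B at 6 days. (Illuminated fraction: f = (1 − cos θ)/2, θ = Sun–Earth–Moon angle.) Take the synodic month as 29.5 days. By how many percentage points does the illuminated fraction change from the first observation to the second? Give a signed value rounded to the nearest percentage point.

First observation: θ = 360°·2/29.5 = 24.4°, so f = 0.045.
Second observation: θ = 73.2°, f = 0.356.
Δf = 0.356 − 0.045 = +0.311, i.e. +31 pp.

+31 pp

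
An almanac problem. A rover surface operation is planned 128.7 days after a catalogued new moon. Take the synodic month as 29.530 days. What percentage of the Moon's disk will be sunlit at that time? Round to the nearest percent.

128.7/29.530 = 4.358 lunations, so 4 complete cycles and 10.58 d into the next.
Elongation θ = 360° × 10.58/29.530 ≈ 129.0°.
cos 129.0° = (-0.629), so f = (1 − (-0.629))/2 = 0.815, so 81%.

81%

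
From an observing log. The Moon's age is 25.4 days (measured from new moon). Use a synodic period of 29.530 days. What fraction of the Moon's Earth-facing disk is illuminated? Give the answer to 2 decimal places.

The Moon has covered 25.4/29.530 of its cycle, so θ ≈ 360° × 25.4/29.530 = 309.7°.
Illuminated fraction = (1 − cos 309.7°)/2 = (1 − 0.638)/2 ≈ 0.181.

0.18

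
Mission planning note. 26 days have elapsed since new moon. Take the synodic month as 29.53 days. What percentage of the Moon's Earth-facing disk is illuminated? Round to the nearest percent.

The Moon has covered 26/29.53 of its cycle, so θ ≈ 360° × 26/29.53 = 317.0°.
With cos θ = 0.731, the lit fraction is (1 − 0.731)/2 ≈ 0.135, so 13%.

13%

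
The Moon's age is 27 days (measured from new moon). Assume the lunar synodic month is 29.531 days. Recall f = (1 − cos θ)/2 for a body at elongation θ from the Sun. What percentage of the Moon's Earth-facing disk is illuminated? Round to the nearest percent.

7%

Phase angle: θ = 360°·(27 d)/(29.531 d) = 329.1°.
With cos θ = 0.858, the lit fraction is (1 − 0.858)/2 ≈ 0.071, so 7%.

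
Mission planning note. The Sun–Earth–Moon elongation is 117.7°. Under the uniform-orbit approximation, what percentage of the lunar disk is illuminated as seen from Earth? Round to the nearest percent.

73%

cos 117.7° = (-0.465), so f = (1 − (-0.465))/2 = 0.732, i.e. 73%.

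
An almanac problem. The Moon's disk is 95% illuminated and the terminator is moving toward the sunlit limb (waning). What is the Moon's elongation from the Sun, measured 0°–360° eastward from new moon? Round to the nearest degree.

206°

From f = (1 − cos θ)/2: cos θ = 1 − 2×0.95 = -0.900; arccos → 154.2°.
A waning Moon lies in 180°–360°, so θ = 360° − 154.2° = 205.8°.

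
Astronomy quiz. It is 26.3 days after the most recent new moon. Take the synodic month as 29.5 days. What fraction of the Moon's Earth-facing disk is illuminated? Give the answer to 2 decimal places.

0.11

The Moon has covered 26.3/29.5 of its cycle, so θ ≈ 360° × 26.3/29.5 = 320.9°.
Illuminated fraction = (1 − cos 320.9°)/2 = (1 − 0.777)/2 ≈ 0.112.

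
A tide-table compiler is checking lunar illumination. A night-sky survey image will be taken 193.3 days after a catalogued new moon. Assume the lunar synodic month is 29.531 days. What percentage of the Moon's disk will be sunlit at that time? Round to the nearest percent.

98%

193.3/29.531 = 6.546 lunations, so 6 complete cycles and 16.11 d into the next.
Elongation θ = 360° × 16.11/29.531 ≈ 196.4°.
Illuminated fraction = (1 − cos 196.4°)/2 = (1 − (-0.959))/2 ≈ 0.980, so 98%.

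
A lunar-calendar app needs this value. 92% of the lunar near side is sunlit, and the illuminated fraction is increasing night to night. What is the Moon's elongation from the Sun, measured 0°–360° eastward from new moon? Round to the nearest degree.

147°

Invert f = (1 − cos θ)/2 to get cos θ = 1 − 2(0.92) = -0.840, hence θ₀ = arccos -0.840 = 147.1°.
The Moon is waxing (0°–180°), so θ = 147.1° directly.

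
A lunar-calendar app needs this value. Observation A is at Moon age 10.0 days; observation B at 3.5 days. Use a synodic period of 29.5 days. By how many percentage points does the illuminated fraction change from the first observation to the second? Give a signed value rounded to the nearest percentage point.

First observation: θ = 360°·10.0/29.5 = 122.0°, so f = 0.765.
Second observation: θ = 42.7°, f = 0.133.
Δf = 0.133 − 0.765 = -0.633, i.e. -63 pp.

-63 percentage points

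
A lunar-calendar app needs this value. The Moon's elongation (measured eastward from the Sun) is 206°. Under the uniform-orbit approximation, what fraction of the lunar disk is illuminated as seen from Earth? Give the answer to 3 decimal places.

cos 206° = (-0.899), so f = (1 − (-0.899))/2 = 0.949.

0.949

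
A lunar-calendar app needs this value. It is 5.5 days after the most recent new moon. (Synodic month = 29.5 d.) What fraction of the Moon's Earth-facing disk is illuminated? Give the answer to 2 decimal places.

0.31

Phase angle: θ = 360°·(5.5 d)/(29.5 d) = 67.1°.
cos 67.1° = 0.389, so f = (1 − 0.389)/2 = 0.306.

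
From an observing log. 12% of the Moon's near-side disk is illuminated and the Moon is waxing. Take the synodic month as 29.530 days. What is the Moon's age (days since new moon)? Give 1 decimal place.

Invert f = (1 − cos θ)/2 to get cos θ = 1 − 2(0.12) = 0.760, hence θ₀ = arccos 0.760 = 40.5°.
Waxing ⇒ before full, so θ = 40.5°.
At 360°/29.530 d per day, 40.5° corresponds to 3.33 days.

3.3 days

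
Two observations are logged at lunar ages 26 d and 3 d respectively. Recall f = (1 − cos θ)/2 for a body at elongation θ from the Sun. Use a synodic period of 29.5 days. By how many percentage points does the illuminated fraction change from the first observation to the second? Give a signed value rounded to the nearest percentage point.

θ₁ = 360° × 26/29.5 = 317.3°, f₁ = (1 − cos θ₁)/2 = 0.133.
θ₂ = 360° × 3/29.5 = 36.6°, f₂ = (1 − cos θ₂)/2 = 0.099.
Change = f₂ − f₁ = -0.034 → -3 percentage points.

-3 percentage points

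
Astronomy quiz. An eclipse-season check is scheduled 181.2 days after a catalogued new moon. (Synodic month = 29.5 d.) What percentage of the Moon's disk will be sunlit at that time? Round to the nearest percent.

Reduce mod P: 181.2 − 6×29.5 = 4.20 d into the current lunation.
Phase angle: θ = 360°·(4.20 d)/(29.5 d) = 51.3°.
cos 51.3° = 0.626, so f = (1 − 0.626)/2 = 0.187, so 19%.

19%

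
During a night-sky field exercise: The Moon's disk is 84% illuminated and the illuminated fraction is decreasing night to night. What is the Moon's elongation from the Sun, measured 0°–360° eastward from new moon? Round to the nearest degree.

From f = (1 − cos θ)/2: cos θ = 1 − 2×0.84 = -0.680; arccos → 132.8°.
Waning ⇒ past full, so θ = 360° − 132.8° = 227.2°.

227°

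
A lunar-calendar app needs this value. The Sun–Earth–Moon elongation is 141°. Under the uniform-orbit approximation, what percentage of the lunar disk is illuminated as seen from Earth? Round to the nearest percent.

f = (1 − cos 141°)/2 = (1 − (-0.777))/2 ≈ 0.889, i.e. 89%.

89%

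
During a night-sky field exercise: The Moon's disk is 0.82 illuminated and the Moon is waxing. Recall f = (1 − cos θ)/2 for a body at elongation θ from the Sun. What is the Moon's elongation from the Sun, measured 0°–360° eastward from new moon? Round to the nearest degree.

cos θ = 1 − 2f = -0.640, giving a principal value of 129.8°.
Waxing ⇒ before full, so θ = 129.8°.

130°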